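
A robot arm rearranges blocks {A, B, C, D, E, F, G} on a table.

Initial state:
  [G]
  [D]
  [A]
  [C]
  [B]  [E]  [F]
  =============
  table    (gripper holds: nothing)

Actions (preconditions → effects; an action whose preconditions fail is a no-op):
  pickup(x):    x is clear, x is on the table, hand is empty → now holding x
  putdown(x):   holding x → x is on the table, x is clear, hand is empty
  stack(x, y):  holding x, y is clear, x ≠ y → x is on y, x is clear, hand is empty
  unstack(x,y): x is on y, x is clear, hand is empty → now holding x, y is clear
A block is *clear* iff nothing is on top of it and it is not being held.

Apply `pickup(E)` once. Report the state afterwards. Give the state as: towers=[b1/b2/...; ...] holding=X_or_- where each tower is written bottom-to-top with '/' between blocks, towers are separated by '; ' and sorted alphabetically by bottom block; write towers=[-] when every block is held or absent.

towers=[B/C/A/D/G; F] holding=E

before: towers=[B/C/A/D/G; E; F] holding=-
pre[pickup(E)]: clear(E) yes, ontable(E) yes, handempty yes
all met → apply pickup(E)
after:  towers=[B/C/A/D/G; F] holding=E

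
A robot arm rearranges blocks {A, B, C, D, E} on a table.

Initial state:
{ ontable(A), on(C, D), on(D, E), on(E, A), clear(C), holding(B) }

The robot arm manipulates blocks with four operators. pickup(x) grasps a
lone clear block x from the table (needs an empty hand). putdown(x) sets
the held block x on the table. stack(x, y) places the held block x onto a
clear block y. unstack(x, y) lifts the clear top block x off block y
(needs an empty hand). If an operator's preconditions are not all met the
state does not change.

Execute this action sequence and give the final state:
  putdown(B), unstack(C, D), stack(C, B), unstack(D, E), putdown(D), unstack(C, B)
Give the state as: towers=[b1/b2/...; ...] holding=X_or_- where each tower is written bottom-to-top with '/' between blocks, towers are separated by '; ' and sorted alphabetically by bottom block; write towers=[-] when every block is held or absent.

towers=[A/E; B; D] holding=C

step 1 (putdown(B)): towers=[A/E/D/C; B] holding=-
step 2 (unstack(C, D)): towers=[A/E/D; B] holding=C
step 3 (stack(C, B)): towers=[A/E/D; B/C] holding=-
step 4 (unstack(D, E)): towers=[A/E; B/C] holding=D
step 5 (putdown(D)): towers=[A/E; B/C; D] holding=-
step 6 (unstack(C, B)): towers=[A/E; B; D] holding=C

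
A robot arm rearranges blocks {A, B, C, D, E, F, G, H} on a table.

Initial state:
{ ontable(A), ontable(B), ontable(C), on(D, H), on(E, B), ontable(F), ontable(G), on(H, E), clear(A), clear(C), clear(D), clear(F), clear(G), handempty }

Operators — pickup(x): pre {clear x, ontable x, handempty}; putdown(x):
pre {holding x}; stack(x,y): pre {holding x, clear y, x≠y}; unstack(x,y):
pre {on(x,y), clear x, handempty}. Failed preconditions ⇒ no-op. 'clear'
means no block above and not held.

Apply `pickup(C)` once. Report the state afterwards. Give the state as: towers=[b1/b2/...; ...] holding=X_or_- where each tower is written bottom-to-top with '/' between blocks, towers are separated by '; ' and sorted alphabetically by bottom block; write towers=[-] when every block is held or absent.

towers=[A; B/E/H/D; F; G] holding=C

before: towers=[A; B/E/H/D; C; F; G] holding=-
pre[pickup(C)]: clear(C) ✓, ontable(C) ✓, handempty ✓
all met → apply pickup(C)
after:  towers=[A; B/E/H/D; F; G] holding=C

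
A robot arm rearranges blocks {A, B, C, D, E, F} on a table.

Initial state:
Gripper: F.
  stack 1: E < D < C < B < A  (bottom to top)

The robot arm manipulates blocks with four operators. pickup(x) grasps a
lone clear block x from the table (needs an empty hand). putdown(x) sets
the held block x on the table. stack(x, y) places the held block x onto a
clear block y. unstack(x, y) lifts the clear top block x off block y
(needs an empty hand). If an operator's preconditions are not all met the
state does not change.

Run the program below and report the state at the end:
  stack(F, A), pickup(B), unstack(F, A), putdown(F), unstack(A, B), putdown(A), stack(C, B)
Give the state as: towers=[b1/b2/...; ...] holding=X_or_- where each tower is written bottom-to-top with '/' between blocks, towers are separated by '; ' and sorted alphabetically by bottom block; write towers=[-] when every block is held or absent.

step 1 (stack(F, A)): towers=[E/D/C/B/A/F] holding=-
step 2 (pickup(B)) [no-op]: towers=[E/D/C/B/A/F] holding=-
step 3 (unstack(F, A)): towers=[E/D/C/B/A] holding=F
step 4 (putdown(F)): towers=[E/D/C/B/A; F] holding=-
step 5 (unstack(A, B)): towers=[E/D/C/B; F] holding=A
step 6 (putdown(A)): towers=[A; E/D/C/B; F] holding=-
step 7 (stack(C, B)) [no-op]: towers=[A; E/D/C/B; F] holding=-

towers=[A; E/D/C/B; F] holding=-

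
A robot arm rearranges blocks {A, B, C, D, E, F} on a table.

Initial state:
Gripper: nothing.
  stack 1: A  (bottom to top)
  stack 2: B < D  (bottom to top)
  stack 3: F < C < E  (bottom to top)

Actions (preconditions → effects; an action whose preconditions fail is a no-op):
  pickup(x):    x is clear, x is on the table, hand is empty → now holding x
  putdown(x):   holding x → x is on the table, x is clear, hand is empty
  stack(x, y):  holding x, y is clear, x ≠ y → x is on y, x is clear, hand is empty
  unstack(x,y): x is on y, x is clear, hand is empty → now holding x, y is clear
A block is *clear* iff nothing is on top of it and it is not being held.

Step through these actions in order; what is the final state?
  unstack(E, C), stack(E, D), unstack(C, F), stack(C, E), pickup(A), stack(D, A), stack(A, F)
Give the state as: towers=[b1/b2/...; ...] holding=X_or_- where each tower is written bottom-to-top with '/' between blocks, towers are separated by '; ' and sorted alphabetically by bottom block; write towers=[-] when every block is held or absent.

step 1 (unstack(E, C)): towers=[A; B/D; F/C] holding=E
step 2 (stack(E, D)): towers=[A; B/D/E; F/C] holding=-
step 3 (unstack(C, F)): towers=[A; B/D/E; F] holding=C
step 4 (stack(C, E)): towers=[A; B/D/E/C; F] holding=-
step 5 (pickup(A)): towers=[B/D/E/C; F] holding=A
step 6 (stack(D, A)) [no-op]: towers=[B/D/E/C; F] holding=A
step 7 (stack(A, F)): towers=[B/D/E/C; F/A] holding=-

towers=[B/D/E/C; F/A] holding=-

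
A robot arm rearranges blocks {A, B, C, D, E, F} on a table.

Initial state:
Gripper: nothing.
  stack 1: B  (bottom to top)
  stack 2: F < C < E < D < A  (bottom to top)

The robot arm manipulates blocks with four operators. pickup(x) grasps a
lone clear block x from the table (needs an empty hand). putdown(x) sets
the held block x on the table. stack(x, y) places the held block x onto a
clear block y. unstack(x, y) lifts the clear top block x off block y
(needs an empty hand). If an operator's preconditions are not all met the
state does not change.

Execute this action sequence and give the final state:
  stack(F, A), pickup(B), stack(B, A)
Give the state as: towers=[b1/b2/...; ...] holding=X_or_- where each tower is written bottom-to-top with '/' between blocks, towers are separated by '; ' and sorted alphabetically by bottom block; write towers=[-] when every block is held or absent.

step 1 (stack(F, A)) [no-op]: towers=[B; F/C/E/D/A] holding=-
step 2 (pickup(B)): towers=[F/C/E/D/A] holding=B
step 3 (stack(B, A)): towers=[F/C/E/D/A/B] holding=-

towers=[F/C/E/D/A/B] holding=-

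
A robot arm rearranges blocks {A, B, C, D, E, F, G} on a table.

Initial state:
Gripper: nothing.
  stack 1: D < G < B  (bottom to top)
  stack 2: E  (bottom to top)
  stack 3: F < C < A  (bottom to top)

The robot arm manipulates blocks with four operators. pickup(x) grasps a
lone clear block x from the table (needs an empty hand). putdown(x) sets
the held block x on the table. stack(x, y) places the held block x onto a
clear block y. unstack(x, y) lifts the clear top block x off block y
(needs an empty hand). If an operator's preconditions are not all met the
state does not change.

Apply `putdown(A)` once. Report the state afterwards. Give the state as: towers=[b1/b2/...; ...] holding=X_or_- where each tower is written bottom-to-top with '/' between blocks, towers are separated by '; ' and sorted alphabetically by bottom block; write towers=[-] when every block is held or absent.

towers=[D/G/B; E; F/C/A] holding=-

before: towers=[D/G/B; E; F/C/A] holding=-
pre[putdown(A)]: holding(A) no
holding(A) unmet → putdown(A) is a no-op
after:  towers=[D/G/B; E; F/C/A] holding=-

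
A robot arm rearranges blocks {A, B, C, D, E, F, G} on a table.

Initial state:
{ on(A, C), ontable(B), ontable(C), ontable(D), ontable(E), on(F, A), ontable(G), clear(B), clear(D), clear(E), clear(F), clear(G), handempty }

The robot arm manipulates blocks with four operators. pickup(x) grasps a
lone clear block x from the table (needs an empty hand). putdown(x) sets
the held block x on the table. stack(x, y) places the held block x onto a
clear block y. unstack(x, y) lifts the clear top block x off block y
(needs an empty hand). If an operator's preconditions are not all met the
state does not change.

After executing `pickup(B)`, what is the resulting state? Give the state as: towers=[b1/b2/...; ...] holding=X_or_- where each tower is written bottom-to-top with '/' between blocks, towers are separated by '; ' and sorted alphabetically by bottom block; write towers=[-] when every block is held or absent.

before: towers=[B; C/A/F; D; E; G] holding=-
pre[pickup(B)]: clear(B) ok, ontable(B) ok, handempty ok
all met → apply pickup(B)
after:  towers=[C/A/F; D; E; G] holding=B

towers=[C/A/F; D; E; G] holding=B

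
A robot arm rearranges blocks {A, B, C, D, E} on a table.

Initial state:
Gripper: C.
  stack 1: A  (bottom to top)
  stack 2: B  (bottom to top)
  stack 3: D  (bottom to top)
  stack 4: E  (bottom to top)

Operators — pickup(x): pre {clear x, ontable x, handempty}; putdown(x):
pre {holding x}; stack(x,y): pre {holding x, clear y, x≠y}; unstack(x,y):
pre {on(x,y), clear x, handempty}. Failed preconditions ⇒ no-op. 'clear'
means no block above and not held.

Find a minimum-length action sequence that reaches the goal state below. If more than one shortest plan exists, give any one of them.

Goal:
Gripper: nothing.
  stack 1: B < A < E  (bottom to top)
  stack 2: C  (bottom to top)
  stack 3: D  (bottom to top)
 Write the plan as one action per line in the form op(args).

step 1 (putdown(C)): towers=[A; B; C; D; E] holding=-
step 2 (pickup(A)): towers=[B; C; D; E] holding=A
step 3 (stack(A, B)): towers=[B/A; C; D; E] holding=-
step 4 (pickup(E)): towers=[B/A; C; D] holding=E
step 5 (stack(E, A)): towers=[B/A/E; C; D] holding=-
goal check: towers=[B/A/E; C; D] holding=- — reached (length 5, optimal by BFS)

putdown(C)
pickup(A)
stack(A, B)
pickup(E)
stack(E, A)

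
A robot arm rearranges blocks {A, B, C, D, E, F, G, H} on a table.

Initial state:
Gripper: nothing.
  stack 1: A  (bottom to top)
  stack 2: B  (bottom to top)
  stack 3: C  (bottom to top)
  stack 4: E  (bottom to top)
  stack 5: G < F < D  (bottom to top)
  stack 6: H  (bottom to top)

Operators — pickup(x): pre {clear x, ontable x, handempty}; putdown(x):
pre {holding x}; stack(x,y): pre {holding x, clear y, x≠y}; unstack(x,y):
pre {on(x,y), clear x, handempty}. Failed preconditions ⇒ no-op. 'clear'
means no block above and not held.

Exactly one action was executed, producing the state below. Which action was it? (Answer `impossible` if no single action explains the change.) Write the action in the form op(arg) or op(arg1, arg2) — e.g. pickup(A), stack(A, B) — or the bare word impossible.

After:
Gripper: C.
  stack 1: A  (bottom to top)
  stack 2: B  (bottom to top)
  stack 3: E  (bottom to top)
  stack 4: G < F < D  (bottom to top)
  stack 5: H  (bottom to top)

target: towers=[A; B; E; G/F/D; H] holding=C
         pickup(A) → towers=[B; C; E; G/F/D; H] holding=A
         pickup(E) → towers=[A; B; C; G/F/D; H] holding=E
         pickup(H) → towers=[A; B; C; E; G/F/D] holding=H
         pickup(B) → towers=[A; C; E; G/F/D; H] holding=B
     unstack(D, F) → towers=[A; B; C; E; G/F; H] holding=D
         pickup(C) → towers=[A; B; E; G/F/D; H] holding=C  ← match

pickup(C)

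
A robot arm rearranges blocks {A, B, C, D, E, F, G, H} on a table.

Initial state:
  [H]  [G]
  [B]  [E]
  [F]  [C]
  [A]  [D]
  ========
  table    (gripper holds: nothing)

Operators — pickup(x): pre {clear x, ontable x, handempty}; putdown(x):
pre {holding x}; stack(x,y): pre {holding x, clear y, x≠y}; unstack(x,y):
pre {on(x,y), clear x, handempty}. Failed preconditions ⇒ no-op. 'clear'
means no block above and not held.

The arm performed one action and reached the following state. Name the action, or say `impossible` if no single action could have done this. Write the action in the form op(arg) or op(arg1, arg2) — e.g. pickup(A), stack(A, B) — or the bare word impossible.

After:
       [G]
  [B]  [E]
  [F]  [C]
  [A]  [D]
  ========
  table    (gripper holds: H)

target: towers=[A/F/B; D/C/E/G] holding=H
     unstack(G, E) → towers=[A/F/B/H; D/C/E] holding=G
     unstack(H, B) → towers=[A/F/B; D/C/E/G] holding=H  ← match

unstack(H, B)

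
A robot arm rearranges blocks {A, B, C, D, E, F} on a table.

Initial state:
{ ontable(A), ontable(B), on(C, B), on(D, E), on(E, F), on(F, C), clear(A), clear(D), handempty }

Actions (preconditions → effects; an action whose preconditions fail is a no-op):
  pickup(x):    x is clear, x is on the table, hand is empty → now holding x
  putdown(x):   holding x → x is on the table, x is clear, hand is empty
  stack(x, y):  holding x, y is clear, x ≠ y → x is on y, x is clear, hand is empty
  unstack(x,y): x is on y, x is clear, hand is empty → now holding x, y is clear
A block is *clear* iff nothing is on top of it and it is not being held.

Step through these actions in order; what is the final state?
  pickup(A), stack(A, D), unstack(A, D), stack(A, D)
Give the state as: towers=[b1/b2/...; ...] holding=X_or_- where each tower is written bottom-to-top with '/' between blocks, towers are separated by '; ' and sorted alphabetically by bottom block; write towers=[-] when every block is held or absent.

towers=[B/C/F/E/D/A] holding=-

step 1 (pickup(A)): towers=[B/C/F/E/D] holding=A
step 2 (stack(A, D)): towers=[B/C/F/E/D/A] holding=-
step 3 (unstack(A, D)): towers=[B/C/F/E/D] holding=A
step 4 (stack(A, D)): towers=[B/C/F/E/D/A] holding=-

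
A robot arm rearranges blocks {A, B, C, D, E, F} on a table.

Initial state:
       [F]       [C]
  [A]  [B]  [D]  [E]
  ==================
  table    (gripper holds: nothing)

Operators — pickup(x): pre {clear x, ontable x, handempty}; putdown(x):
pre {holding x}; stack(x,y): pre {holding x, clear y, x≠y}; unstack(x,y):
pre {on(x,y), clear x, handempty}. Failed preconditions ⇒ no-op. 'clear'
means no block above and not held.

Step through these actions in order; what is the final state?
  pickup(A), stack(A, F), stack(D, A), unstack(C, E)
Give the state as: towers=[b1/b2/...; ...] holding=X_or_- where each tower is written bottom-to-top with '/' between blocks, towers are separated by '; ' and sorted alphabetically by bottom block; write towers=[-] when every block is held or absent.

step 1 (pickup(A)): towers=[B/F; D; E/C] holding=A
step 2 (stack(A, F)): towers=[B/F/A; D; E/C] holding=-
step 3 (stack(D, A)) [no-op]: towers=[B/F/A; D; E/C] holding=-
step 4 (unstack(C, E)): towers=[B/F/A; D; E] holding=C

towers=[B/F/A; D; E] holding=C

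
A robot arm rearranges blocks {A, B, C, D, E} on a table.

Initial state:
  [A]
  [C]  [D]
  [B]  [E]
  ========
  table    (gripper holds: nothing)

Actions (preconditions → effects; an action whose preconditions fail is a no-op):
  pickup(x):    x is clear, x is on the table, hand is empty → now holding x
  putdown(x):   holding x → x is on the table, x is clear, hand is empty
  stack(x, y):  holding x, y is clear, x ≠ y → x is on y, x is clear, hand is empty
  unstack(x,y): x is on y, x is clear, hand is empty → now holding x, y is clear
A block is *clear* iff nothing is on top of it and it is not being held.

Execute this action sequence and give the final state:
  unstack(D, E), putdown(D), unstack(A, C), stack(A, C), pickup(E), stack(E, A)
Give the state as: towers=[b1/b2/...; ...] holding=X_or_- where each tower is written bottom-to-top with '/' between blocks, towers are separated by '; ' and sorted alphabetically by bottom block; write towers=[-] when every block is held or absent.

towers=[B/C/A/E; D] holding=-

step 1 (unstack(D, E)): towers=[B/C/A; E] holding=D
step 2 (putdown(D)): towers=[B/C/A; D; E] holding=-
step 3 (unstack(A, C)): towers=[B/C; D; E] holding=A
step 4 (stack(A, C)): towers=[B/C/A; D; E] holding=-
step 5 (pickup(E)): towers=[B/C/A; D] holding=E
step 6 (stack(E, A)): towers=[B/C/A/E; D] holding=-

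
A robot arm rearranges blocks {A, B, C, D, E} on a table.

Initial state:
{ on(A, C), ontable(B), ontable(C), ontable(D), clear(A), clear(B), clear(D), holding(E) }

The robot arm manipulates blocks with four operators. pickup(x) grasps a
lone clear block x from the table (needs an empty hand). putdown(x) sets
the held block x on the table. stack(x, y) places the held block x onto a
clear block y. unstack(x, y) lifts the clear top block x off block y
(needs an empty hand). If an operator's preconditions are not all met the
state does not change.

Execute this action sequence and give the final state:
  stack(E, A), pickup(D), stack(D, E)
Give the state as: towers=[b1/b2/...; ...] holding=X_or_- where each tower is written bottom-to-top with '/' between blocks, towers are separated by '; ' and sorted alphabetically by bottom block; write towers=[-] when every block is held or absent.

step 1 (stack(E, A)): towers=[B; C/A/E; D] holding=-
step 2 (pickup(D)): towers=[B; C/A/E] holding=D
step 3 (stack(D, E)): towers=[B; C/A/E/D] holding=-

towers=[B; C/A/E/D] holding=-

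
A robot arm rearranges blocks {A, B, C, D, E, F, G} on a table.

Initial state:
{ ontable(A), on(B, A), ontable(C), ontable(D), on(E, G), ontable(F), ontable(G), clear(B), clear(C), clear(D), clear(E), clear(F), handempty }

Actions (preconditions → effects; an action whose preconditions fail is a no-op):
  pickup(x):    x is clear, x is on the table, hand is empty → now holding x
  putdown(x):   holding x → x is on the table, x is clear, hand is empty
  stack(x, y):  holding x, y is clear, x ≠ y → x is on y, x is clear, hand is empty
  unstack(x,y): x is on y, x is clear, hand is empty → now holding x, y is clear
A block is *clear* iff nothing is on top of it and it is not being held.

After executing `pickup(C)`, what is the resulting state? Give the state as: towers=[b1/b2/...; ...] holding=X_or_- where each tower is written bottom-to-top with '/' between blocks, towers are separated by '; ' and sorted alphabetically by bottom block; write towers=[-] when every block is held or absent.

towers=[A/B; D; F; G/E] holding=C

before: towers=[A/B; C; D; F; G/E] holding=-
pre[pickup(C)]: clear(C) yes, ontable(C) yes, handempty yes
all met → apply pickup(C)
after:  towers=[A/B; D; F; G/E] holding=C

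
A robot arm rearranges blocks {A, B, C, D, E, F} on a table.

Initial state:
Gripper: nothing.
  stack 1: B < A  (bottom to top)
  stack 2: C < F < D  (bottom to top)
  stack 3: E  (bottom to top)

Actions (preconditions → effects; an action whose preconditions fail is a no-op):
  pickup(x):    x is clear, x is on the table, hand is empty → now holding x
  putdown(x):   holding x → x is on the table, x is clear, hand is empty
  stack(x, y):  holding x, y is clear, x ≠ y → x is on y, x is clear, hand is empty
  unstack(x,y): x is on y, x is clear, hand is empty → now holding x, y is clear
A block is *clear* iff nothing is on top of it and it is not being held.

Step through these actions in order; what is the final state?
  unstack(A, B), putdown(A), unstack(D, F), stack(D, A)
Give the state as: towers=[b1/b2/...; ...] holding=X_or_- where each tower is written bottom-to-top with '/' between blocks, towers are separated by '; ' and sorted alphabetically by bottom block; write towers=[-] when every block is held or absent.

towers=[A/D; B; C/F; E] holding=-

step 1 (unstack(A, B)): towers=[B; C/F/D; E] holding=A
step 2 (putdown(A)): towers=[A; B; C/F/D; E] holding=-
step 3 (unstack(D, F)): towers=[A; B; C/F; E] holding=D
step 4 (stack(D, A)): towers=[A/D; B; C/F; E] holding=-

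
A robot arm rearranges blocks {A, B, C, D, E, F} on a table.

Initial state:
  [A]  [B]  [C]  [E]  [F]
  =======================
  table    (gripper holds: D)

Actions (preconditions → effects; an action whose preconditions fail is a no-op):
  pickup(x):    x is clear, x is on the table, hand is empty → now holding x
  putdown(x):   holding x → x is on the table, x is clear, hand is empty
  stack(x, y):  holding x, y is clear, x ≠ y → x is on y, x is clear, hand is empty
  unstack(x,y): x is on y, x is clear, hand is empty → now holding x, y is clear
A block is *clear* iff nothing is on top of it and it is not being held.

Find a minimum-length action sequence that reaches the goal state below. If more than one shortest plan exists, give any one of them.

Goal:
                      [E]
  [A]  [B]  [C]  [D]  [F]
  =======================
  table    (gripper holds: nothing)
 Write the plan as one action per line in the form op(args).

putdown(D)
pickup(E)
stack(E, F)

step 1 (putdown(D)): towers=[A; B; C; D; E; F] holding=-
step 2 (pickup(E)): towers=[A; B; C; D; F] holding=E
step 3 (stack(E, F)): towers=[A; B; C; D; F/E] holding=-
goal check: towers=[A; B; C; D; F/E] holding=- — reached (length 3, optimal by BFS)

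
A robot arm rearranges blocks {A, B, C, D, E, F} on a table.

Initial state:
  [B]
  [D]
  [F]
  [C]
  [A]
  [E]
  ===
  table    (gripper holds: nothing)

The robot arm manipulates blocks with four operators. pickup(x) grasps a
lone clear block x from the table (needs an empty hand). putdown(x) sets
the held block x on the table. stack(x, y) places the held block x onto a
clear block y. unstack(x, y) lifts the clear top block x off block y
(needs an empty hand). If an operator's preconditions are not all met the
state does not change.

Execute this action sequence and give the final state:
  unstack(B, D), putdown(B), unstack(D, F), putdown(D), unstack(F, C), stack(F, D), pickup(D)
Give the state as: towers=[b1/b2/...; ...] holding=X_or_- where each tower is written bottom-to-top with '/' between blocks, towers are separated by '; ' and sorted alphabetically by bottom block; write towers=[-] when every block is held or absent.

step 1 (unstack(B, D)): towers=[E/A/C/F/D] holding=B
step 2 (putdown(B)): towers=[B; E/A/C/F/D] holding=-
step 3 (unstack(D, F)): towers=[B; E/A/C/F] holding=D
step 4 (putdown(D)): towers=[B; D; E/A/C/F] holding=-
step 5 (unstack(F, C)): towers=[B; D; E/A/C] holding=F
step 6 (stack(F, D)): towers=[B; D/F; E/A/C] holding=-
step 7 (pickup(D)) [no-op]: towers=[B; D/F; E/A/C] holding=-

towers=[B; D/F; E/A/C] holding=-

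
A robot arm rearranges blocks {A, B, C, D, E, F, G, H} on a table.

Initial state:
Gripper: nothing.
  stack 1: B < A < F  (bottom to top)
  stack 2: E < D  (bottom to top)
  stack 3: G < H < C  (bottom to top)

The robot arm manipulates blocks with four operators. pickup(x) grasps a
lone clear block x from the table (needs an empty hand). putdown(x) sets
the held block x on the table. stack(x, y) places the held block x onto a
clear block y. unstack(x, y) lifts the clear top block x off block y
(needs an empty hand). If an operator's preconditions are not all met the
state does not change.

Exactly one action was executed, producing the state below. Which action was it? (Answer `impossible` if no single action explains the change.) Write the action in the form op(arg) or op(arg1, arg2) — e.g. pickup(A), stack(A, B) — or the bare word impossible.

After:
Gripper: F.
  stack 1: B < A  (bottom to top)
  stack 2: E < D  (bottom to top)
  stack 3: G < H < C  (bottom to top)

unstack(F, A)

target: towers=[B/A; E/D; G/H/C] holding=F
     unstack(F, A) → towers=[B/A; E/D; G/H/C] holding=F  ← match
     unstack(D, E) → towers=[B/A/F; E; G/H/C] holding=D
     unstack(C, H) → towers=[B/A/F; E/D; G/H] holding=C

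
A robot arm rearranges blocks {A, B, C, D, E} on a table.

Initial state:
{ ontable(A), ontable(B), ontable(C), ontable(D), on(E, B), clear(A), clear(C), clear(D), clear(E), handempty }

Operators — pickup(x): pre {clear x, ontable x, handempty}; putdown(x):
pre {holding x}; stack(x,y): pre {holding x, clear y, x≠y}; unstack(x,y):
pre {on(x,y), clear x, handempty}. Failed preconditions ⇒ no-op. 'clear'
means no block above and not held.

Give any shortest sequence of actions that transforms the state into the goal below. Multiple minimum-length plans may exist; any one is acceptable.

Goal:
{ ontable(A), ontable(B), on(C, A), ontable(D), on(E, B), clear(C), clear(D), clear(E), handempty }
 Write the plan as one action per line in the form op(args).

step 1 (pickup(C)): towers=[A; B/E; D] holding=C
step 2 (stack(C, A)): towers=[A/C; B/E; D] holding=-
goal check: towers=[A/C; B/E; D] holding=- — reached (length 2, optimal by BFS)

pickup(C)
stack(C, A)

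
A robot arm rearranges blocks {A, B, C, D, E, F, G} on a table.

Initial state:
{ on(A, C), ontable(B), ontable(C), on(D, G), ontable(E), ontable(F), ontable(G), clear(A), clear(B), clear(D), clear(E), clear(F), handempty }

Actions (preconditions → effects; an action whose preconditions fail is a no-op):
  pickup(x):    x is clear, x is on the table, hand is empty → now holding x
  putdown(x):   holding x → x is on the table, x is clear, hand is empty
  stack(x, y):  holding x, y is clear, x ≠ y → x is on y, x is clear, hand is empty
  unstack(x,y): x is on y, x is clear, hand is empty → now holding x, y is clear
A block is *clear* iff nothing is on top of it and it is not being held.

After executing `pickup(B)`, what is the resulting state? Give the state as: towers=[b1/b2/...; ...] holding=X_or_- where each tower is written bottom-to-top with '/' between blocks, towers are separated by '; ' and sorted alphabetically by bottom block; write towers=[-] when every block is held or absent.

before: towers=[B; C/A; E; F; G/D] holding=-
pre[pickup(B)]: clear(B) yes, ontable(B) yes, handempty yes
all met → apply pickup(B)
after:  towers=[C/A; E; F; G/D] holding=B

towers=[C/A; E; F; G/D] holding=B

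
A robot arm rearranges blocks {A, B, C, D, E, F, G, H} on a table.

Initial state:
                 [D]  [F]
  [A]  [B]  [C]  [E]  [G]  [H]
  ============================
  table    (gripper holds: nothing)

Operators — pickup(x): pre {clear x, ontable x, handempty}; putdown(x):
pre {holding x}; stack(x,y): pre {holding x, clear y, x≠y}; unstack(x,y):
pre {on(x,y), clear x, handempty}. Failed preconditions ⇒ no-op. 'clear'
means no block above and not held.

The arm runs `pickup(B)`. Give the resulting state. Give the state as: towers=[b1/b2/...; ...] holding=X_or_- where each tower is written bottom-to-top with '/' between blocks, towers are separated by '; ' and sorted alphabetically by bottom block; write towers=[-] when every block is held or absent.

towers=[A; C; E/D; G/F; H] holding=B

before: towers=[A; B; C; E/D; G/F; H] holding=-
pre[pickup(B)]: clear(B) ok, ontable(B) ok, handempty ok
all met → apply pickup(B)
after:  towers=[A; C; E/D; G/F; H] holding=B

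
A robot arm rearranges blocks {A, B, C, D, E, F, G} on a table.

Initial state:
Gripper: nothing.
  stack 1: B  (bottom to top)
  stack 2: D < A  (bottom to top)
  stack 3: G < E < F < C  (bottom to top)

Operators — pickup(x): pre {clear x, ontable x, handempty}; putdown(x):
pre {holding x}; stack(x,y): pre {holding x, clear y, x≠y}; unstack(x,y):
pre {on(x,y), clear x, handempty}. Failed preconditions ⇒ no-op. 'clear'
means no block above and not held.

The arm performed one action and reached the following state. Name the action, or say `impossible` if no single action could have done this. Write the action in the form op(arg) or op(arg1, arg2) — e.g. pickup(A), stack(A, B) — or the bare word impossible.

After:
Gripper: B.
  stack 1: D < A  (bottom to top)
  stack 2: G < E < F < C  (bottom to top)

pickup(B)

target: towers=[D/A; G/E/F/C] holding=B
         pickup(B) → towers=[D/A; G/E/F/C] holding=B  ← match
     unstack(A, D) → towers=[B; D; G/E/F/C] holding=A
     unstack(C, F) → towers=[B; D/A; G/E/F] holding=C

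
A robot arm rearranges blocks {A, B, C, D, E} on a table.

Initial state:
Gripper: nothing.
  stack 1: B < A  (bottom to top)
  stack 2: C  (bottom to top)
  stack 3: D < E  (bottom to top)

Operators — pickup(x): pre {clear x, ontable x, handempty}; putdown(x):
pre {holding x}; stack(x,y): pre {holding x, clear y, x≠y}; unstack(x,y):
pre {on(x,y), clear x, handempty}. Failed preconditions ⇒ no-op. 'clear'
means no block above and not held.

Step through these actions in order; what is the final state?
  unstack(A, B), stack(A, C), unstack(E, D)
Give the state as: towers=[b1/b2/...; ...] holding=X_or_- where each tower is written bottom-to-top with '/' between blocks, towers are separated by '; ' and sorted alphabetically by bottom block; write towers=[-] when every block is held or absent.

step 1 (unstack(A, B)): towers=[B; C; D/E] holding=A
step 2 (stack(A, C)): towers=[B; C/A; D/E] holding=-
step 3 (unstack(E, D)): towers=[B; C/A; D] holding=E

towers=[B; C/A; D] holding=E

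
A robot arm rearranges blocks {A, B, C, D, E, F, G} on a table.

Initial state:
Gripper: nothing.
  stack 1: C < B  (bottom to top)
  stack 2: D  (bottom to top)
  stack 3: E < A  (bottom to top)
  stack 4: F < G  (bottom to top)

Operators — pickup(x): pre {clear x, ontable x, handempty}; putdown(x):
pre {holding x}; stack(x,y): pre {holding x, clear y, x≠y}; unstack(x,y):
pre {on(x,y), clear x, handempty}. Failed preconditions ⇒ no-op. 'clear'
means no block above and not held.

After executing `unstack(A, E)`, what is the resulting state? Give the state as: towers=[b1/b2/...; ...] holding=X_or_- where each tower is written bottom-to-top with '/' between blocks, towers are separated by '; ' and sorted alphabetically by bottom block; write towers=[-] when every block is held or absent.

towers=[C/B; D; E; F/G] holding=A

before: towers=[C/B; D; E/A; F/G] holding=-
pre[unstack(A, E)]: on(A,E) ✓, clear(A) ✓, handempty ✓
all met → apply unstack(A, E)
after:  towers=[C/B; D; E; F/G] holding=A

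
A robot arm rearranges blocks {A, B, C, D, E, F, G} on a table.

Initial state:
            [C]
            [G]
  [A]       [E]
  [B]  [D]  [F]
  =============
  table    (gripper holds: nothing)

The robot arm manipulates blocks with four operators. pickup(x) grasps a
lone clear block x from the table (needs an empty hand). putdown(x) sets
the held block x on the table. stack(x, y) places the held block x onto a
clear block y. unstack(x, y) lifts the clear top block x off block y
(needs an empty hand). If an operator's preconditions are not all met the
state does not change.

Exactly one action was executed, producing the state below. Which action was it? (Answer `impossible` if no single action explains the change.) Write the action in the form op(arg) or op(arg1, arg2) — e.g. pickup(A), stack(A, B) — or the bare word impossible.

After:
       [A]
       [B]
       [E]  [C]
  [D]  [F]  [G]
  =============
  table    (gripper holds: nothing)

target: towers=[D; F/E/B/A; G/C] holding=-
         pickup(D) → towers=[B/A; F/E/G/C] holding=D
     unstack(A, B) → towers=[B; D; F/E/G/C] holding=A
     unstack(C, G) → towers=[B/A; D; F/E/G] holding=C
none of the 3 applicable actions match → impossible

impossible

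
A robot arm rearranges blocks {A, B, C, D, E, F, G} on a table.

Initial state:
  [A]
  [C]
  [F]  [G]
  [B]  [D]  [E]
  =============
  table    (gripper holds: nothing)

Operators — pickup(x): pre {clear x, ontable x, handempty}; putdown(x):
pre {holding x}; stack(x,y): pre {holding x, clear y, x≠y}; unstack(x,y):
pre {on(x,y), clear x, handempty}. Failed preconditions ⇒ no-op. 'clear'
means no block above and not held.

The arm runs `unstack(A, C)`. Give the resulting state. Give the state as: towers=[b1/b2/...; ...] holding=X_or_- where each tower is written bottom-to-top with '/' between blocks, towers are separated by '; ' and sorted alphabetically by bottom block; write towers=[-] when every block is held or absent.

towers=[B/F/C; D/G; E] holding=A

before: towers=[B/F/C/A; D/G; E] holding=-
pre[unstack(A, C)]: on(A,C) ✓, clear(A) ✓, handempty ✓
all met → apply unstack(A, C)
after:  towers=[B/F/C; D/G; E] holding=A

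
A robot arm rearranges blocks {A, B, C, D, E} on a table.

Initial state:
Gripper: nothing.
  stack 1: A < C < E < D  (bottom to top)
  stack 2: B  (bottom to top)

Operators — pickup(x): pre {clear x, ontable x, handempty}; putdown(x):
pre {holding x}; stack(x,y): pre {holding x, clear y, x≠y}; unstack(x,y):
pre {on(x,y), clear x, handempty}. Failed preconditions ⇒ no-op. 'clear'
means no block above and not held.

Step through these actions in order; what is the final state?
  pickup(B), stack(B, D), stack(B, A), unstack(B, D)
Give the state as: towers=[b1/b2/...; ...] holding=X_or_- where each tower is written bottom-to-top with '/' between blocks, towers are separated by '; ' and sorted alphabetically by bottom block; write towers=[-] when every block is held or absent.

towers=[A/C/E/D] holding=B

step 1 (pickup(B)): towers=[A/C/E/D] holding=B
step 2 (stack(B, D)): towers=[A/C/E/D/B] holding=-
step 3 (stack(B, A)) [no-op]: towers=[A/C/E/D/B] holding=-
step 4 (unstack(B, D)): towers=[A/C/E/D] holding=B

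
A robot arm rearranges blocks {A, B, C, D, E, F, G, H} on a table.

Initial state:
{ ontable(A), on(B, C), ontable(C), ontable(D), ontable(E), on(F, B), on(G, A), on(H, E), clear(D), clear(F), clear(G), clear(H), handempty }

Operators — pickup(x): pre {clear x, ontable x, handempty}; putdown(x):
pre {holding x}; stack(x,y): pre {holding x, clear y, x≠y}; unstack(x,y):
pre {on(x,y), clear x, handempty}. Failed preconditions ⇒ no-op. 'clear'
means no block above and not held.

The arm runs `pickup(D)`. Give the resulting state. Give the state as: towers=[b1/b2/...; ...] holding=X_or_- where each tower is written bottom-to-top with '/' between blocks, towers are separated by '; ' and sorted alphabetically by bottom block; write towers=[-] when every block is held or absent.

before: towers=[A/G; C/B/F; D; E/H] holding=-
pre[pickup(D)]: clear(D) yes, ontable(D) yes, handempty yes
all met → apply pickup(D)
after:  towers=[A/G; C/B/F; E/H] holding=D

towers=[A/G; C/B/F; E/H] holding=D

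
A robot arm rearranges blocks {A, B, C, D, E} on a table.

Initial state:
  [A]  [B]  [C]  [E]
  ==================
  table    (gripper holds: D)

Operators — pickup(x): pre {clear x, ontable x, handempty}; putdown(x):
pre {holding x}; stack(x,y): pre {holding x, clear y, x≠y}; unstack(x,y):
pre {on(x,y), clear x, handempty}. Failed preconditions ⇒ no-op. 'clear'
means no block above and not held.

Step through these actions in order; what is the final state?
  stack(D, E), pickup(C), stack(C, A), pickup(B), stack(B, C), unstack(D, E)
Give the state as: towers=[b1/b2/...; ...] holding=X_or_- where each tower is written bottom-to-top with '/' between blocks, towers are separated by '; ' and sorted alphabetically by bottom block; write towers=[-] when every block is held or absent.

step 1 (stack(D, E)): towers=[A; B; C; E/D] holding=-
step 2 (pickup(C)): towers=[A; B; E/D] holding=C
step 3 (stack(C, A)): towers=[A/C; B; E/D] holding=-
step 4 (pickup(B)): towers=[A/C; E/D] holding=B
step 5 (stack(B, C)): towers=[A/C/B; E/D] holding=-
step 6 (unstack(D, E)): towers=[A/C/B; E] holding=D

towers=[A/C/B; E] holding=D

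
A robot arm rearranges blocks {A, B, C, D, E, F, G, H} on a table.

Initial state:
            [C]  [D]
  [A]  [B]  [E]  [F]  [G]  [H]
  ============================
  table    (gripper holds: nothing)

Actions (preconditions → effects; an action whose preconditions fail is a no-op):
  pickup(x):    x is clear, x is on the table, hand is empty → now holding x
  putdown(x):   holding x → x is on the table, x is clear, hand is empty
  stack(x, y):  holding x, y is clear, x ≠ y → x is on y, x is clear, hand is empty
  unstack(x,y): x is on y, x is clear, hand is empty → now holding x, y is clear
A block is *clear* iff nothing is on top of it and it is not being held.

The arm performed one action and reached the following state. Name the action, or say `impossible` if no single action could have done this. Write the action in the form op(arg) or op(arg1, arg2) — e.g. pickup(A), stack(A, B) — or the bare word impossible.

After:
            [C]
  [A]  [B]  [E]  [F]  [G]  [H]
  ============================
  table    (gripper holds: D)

target: towers=[A; B; E/C; F; G; H] holding=D
         pickup(G) → towers=[A; B; E/C; F/D; H] holding=G
         pickup(A) → towers=[B; E/C; F/D; G; H] holding=A
         pickup(H) → towers=[A; B; E/C; F/D; G] holding=H
         pickup(B) → towers=[A; E/C; F/D; G; H] holding=B
     unstack(D, F) → towers=[A; B; E/C; F; G; H] holding=D  ← match
     unstack(C, E) → towers=[A; B; E; F/D; G; H] holding=C

unstack(D, F)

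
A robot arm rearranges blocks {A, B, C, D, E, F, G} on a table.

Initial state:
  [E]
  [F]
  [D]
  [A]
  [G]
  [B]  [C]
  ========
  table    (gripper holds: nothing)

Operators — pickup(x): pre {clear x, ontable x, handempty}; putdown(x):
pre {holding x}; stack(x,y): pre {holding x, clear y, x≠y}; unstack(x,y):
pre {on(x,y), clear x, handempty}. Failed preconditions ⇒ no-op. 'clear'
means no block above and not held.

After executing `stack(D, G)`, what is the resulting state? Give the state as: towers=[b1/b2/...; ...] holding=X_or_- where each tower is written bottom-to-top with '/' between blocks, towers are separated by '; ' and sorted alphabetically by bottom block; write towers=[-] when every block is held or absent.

before: towers=[B/G/A/D/F/E; C] holding=-
pre[stack(D, G)]: holding(D) fail, clear(G) fail, D≠G ok
holding(D), clear(G) unmet → stack(D, G) is a no-op
after:  towers=[B/G/A/D/F/E; C] holding=-

towers=[B/G/A/D/F/E; C] holding=-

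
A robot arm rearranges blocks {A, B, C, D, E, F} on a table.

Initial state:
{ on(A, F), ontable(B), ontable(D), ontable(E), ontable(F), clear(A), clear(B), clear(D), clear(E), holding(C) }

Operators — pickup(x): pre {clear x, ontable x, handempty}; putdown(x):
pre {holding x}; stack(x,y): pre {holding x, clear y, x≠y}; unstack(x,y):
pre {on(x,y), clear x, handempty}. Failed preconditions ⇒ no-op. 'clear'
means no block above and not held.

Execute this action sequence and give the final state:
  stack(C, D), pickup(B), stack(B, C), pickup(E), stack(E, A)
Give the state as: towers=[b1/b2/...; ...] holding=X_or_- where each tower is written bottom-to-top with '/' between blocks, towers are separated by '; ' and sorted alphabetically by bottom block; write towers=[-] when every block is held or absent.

towers=[D/C/B; F/A/E] holding=-

step 1 (stack(C, D)): towers=[B; D/C; E; F/A] holding=-
step 2 (pickup(B)): towers=[D/C; E; F/A] holding=B
step 3 (stack(B, C)): towers=[D/C/B; E; F/A] holding=-
step 4 (pickup(E)): towers=[D/C/B; F/A] holding=E
step 5 (stack(E, A)): towers=[D/C/B; F/A/E] holding=-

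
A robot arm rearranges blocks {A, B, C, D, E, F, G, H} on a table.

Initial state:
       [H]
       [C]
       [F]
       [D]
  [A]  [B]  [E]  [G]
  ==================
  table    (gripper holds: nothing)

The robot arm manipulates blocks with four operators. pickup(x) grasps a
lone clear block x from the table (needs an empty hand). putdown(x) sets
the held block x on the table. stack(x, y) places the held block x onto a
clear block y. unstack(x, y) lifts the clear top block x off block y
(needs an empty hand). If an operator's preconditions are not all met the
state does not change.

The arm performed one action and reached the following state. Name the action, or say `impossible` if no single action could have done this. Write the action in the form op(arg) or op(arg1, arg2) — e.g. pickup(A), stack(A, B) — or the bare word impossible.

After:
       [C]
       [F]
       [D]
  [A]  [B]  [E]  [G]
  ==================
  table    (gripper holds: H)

unstack(H, C)

target: towers=[A; B/D/F/C; E; G] holding=H
         pickup(G) → towers=[A; B/D/F/C/H; E] holding=G
         pickup(A) → towers=[B/D/F/C/H; E; G] holding=A
         pickup(E) → towers=[A; B/D/F/C/H; G] holding=E
     unstack(H, C) → towers=[A; B/D/F/C; E; G] holding=H  ← match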